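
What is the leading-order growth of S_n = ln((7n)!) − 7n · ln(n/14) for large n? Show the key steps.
S_n ~ 7n · (ln 98 − 1) + O(ln n)

Stirling: ln((7n)!) = 7n ln(7n) − 7n + O(ln n).
  S_n = 7n ln(7n) − 7n − 7n ln(n/14) + O(ln n)
      = 7n ln(7n) − 7n ln n + 7n ln 14 − 7n + O(ln n)
      = 7n ln 7 + 7n ln 14 − 7n + O(ln n)
      = 7n (ln 98 − 1) + O(ln n).
Numerically ln(98) − 1 ≈ 3.5850.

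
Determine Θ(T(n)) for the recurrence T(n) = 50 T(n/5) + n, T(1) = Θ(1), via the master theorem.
T(n) = Θ(n^(log_5 50))

Master theorem: compare f(n) = n to n^(log_5 50) where log_5 50 ≈ 2.431. Since 1 < log_5 50, we have f(n) = O(n^(log_5 50 − ε)) for some ε > 0 — Case 1. Hence T(n) = Θ(n^(log_5 50)).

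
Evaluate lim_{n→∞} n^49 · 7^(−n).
lim = 0

Exponentials with base > 1 dominate every fixed polynomial: for any fixed c, n^c / 7^n → 0 as n → ∞ (e.g. by the ratio test, or by writing 7^n = e^(n ln 7) and noting e^(n ln 7) / n^c → ∞). Hence n^49 · 7^(−n) = n^49 / 7^n → 0.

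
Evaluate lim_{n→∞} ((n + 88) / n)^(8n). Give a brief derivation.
lim = e^704

Rewrite as (1 + 88/n)^(8n). By the standard limit (1 + x/n)^n → e^x, we have (1 + 88/n)^n → e^88, and raising to the 8th power gives e^704.
More precisely, ln[(1 + 88/n)^(8n)] = 8n · ln(1 + 88/n) = 8n · (88/n + O(1/n^2)) = 704 + O(1/n) → 704.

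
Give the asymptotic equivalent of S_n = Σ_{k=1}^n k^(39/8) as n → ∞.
S_n ~ (8/47) · n^(47/8)

Integral comparison: Σ_{k=1}^n k^(39/8) = ∫_0^n x^(39/8) dx + O(n^(39/8)). The integral is n^(1 + 39/8) / (1 + 39/8) = n^((39+8)/8) / ((39+8)/8) = (8/47) · n^(47/8).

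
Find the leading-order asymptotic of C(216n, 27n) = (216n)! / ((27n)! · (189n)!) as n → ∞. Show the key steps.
C(216n, 27n) ~ (16777216/823543)^(27n) · sqrt(4/(7π·27n))

Write N = 27n. Apply Stirling to each factorial:
  (8N)! ~ sqrt(2π·8N) · (8N/e)^(8N),
  N! ~ sqrt(2π N) · (N/e)^N,
  (7N)! ~ sqrt(2π·7N) · (7N/e)^(7N).
The exponential factors combine to (8N)^(8N) / (N^N · (7N)^(7N)) = 8^(8N)/7^(7N) = (8^8/7^7)^N = (16777216/823543)^N.
The square-root prefactors combine to sqrt(2π·8N) / (sqrt(2π N)·sqrt(2π·7N)) = sqrt(8 / (2π·7·N)) = sqrt(4/(7π·27n)).
Substituting N = 27n: C(216n, 27n) ~ (16777216/823543)^(27n) · sqrt(4/(7π·27n)).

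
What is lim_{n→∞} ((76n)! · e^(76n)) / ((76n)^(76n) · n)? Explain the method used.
lim = 0

Stirling: (76n)! ~ sqrt(2π·76n) · (76n/e)^(76n). Hence
  (76n)! · e^(76n) / (76n)^(76n) ~ sqrt(2π·76n).
Dividing by n: sqrt(2π·76n) / n = sqrt(2π·76) · n^((1−2)/2), so the expression behaves like sqrt(2π·76) · n^((1−2)/2) → 0.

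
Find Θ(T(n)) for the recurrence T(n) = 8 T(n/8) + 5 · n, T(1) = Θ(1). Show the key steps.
T(n) = Θ(n log n)

log_8 8 = 1, and f(n) = 5 · n = Θ(n^(log_8 8)). This is Case 2 of the master theorem: T(n) = Θ(f(n) · log n) = Θ(n log n).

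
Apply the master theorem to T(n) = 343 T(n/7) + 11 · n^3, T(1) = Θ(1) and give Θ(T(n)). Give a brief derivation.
T(n) = Θ(n^3 log n)

log_7 343 = 3, and f(n) = 11 · n^3 = Θ(n^(log_7 343)). This is Case 2 of the master theorem: T(n) = Θ(f(n) · log n) = Θ(n^3 log n).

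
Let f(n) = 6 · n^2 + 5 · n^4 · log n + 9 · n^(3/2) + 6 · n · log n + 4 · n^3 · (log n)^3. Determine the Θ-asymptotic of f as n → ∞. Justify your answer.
f(n) ∈ Θ(n^4 · log n)

Compare the terms by growth order. For large n, n^a · (log n)^b dominates n^a' · (log n)^b' iff a > a', or (a = a' and b > b'). Ranking the 5 terms shows the dominant one is 5 · n^4 · log n. Hence f(n) ∈ Θ(n^4 · log n).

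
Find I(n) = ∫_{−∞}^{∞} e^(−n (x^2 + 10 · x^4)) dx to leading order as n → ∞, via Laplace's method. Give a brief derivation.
I(n) ~ sqrt(π/n)

φ(x) = x^2 + 10 · x^4 has its unique global minimum at x* = 0 (since φ'(x) = 2x + 40x^3 = 0 only at x = 0 for real x with both coefficients positive, and φ → ∞ as |x| → ∞). At x* = 0, φ(0) = 0 and φ''(0) = 2. Laplace's method then gives
  I(n) ~ sqrt(2π / (n · φ''(0))) · e^(−n φ(0)) = sqrt(2π / (2n)) = sqrt(π/n).
The 10 · x^4 term contributes only at subleading order (an O(1/n) relative correction).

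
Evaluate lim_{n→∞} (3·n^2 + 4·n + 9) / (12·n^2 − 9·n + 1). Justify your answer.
lim = 3/12 = 1/4

For large n the leading n^2 terms dominate both numerator and denominator. Dividing top and bottom by n^2, every other term tends to 0, leaving 3/12 = 1/4.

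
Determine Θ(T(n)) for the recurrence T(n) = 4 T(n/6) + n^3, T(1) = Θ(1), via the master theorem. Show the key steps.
T(n) = Θ(n^3)

log_6 4 ≈ 0.774. f(n) = n^3 dominates n^(log_6 4) since 3 > 0.774, and the regularity condition a·f(n/b) = 4·(n/6)^3 = (4/216)·n^3 ≤ c·f(n) holds with c = 4/216 ≈ 0.0185 < 1. So this is Case 3: T(n) = Θ(f(n)) = Θ(n^3).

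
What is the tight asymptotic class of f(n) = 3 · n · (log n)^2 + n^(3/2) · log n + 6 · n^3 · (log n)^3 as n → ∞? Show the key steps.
f(n) ∈ Θ(n^3 · (log n)^3)

Compare the terms by growth order. For large n, n^a · (log n)^b dominates n^a' · (log n)^b' iff a > a', or (a = a' and b > b'). Ranking the 3 terms shows the dominant one is 6 · n^3 · (log n)^3. Hence f(n) ∈ Θ(n^3 · (log n)^3).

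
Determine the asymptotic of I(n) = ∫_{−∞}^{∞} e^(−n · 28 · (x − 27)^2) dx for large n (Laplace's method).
I(n) = sqrt(π/(28n))

Here φ(x) = 28 · (x − 27)^2 has its unique minimum at x* = 27 with φ(x*) = 0 and φ''(x*) = 56. Laplace's method gives
  I(n) ~ e^(−n φ(x*)) · sqrt(2π / (n · φ''(x*))) = sqrt(2π / (56n)) = sqrt(π/(28n)).
This is exact: substituting u = (x − 27)·sqrt(28n) gives I(n) = (1/sqrt(28n)) ∫_{−∞}^{∞} e^(−u^2) du = sqrt(π/(28n)).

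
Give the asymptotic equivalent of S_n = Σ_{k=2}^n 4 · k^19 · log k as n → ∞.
S_n ~ n^20 log n / 5 − n^20 / 100

By integral comparison, S_n = ∫_1^n 4 · x^19 · log x dx + O(n^19 · log n). For the integral, ∫ x^19 log x dx = n^20 log n / 20 − n^20/400 (integration by parts). Hence S_n ~ n^20 log n / 5 − n^20 / 100.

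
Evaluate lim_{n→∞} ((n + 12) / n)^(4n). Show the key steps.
lim = e^48

Rewrite as (1 + 12/n)^(4n). By the standard limit (1 + x/n)^n → e^x, we have (1 + 12/n)^n → e^12, and raising to the 4th power gives e^48.
More precisely, ln[(1 + 12/n)^(4n)] = 4n · ln(1 + 12/n) = 4n · (12/n + O(1/n^2)) = 48 + O(1/n) → 48.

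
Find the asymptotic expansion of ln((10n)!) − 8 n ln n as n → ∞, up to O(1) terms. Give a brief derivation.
ln((10n)!) − 8 n ln n = 2 n ln n + 10(ln 10 − 1) n + (1/2) ln(2π·10n) + O(1/n)

Stirling: ln((10n)!) = 10n ln(10n) − 10n + (1/2) ln(2π·10n) + O(1/n).
Expand 10n ln(10n) = 10n (ln n + ln 10) = 10n ln n + 10n ln 10.
Subtract 8n ln n: leading term is (10 − 8) n ln n = 2 n ln n. The next term is 10n ln 10 − 10n = 10(ln 10 − 1) n. Then the (1/2) ln(2π·10n) correction.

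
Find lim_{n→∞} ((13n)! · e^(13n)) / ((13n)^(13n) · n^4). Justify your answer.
lim = 0

Stirling: (13n)! ~ sqrt(2π·13n) · (13n/e)^(13n). Hence
  (13n)! · e^(13n) / (13n)^(13n) ~ sqrt(2π·13n).
Dividing by n^4: sqrt(2π·13n) / n^4 = sqrt(2π·13) · n^((1−8)/2), so the expression behaves like sqrt(2π·13) · n^((1−8)/2) → 0.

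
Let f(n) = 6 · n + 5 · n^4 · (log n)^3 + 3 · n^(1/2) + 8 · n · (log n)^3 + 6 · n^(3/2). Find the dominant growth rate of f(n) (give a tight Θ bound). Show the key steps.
f(n) ∈ Θ(n^4 · (log n)^3)

Compare the terms by growth order. For large n, n^a · (log n)^b dominates n^a' · (log n)^b' iff a > a', or (a = a' and b > b'). Ranking the 5 terms shows the dominant one is 5 · n^4 · (log n)^3. Hence f(n) ∈ Θ(n^4 · (log n)^3).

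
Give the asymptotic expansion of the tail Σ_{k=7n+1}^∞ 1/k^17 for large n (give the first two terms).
Σ_{k>7n} 1/k^17 = 1/(16 · (7n)^16) − 1/(2 · (7n)^17) + O(1/(7n)^18)

Compare to the integral: ∫_{7n}^∞ x^(−17) dx = [−x^(−16)/16]_{7n}^∞ = 1/((17−1)·(7n)^16). The Euler-Maclaurin correction adds −f(7n)/2 = −1/(2·(7n)^17). Euler-Maclaurin then gives
  Σ_{k>7n} 1/k^17 = ∫_{7n}^∞ dx/x^17 − 1/(2·(7n)^17) + O(1/(7n)^18).
(Equivalently this is ζ(17) − Σ_{k≤7n} 1/k^17.)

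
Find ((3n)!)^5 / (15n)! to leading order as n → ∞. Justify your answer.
((3n)!)^5/(15n)! ~ ((2π·3n)^(4/2) / sqrt(5)) · 5^(−5·3n)  →  0

Write N = 3n. Stirling: N! ~ sqrt(2π N)(N/e)^N and (5N)! ~ sqrt(2π·5N)·(5N/e)^(5N).
  (N!)^5/(5N)! ~ (2π N)^(5/2) (N/e)^(5N) / [sqrt(2π·5N) (5N/e)^(5N)]
     = (2π N)^(5/2) / sqrt(2π·5N) · (N/(5N))^(5N)
     = (2π N)^((5−1)/2) / sqrt(5) · 5^(−5N).
Since 5^5 > 1, the factor 5^(−5N) decays exponentially, so the ratio → 0. Substituting N = 3n gives the stated form.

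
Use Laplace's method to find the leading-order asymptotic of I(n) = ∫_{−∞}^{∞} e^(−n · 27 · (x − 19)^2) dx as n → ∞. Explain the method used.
I(n) = sqrt(π/(27n))

Here φ(x) = 27 · (x − 19)^2 has its unique minimum at x* = 19 with φ(x*) = 0 and φ''(x*) = 54. Laplace's method gives
  I(n) ~ e^(−n φ(x*)) · sqrt(2π / (n · φ''(x*))) = sqrt(2π / (54n)) = sqrt(π/(27n)).
This is exact: substituting u = (x − 19)·sqrt(27n) gives I(n) = (1/sqrt(27n)) ∫_{−∞}^{∞} e^(−u^2) du = sqrt(π/(27n)).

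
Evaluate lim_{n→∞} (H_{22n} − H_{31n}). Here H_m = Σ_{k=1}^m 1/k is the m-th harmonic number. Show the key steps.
lim = ln(22/31)

Euler-Maclaurin gives H_m = ln m + γ + 1/(2m) + O(1/m^2). The γ and O(1/m) terms cancel in the difference:
  H_{22n} − H_{31n} = ln(22n) − ln(31n) + O(1/n) = ln(22/31) + O(1/n).
Hence the limit is ln(22/31).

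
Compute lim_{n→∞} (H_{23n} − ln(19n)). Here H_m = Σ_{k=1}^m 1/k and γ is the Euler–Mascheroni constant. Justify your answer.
lim = ln(23/19) + γ

By Euler-Maclaurin, H_m = ln m + γ + O(1/m). So
  H_{23n} − ln(19n) = ln(23n) + γ − ln(19n) + O(1/n)
                       = ln(23/19) + γ + O(1/n).
Hence the limit is ln(23/19) + γ.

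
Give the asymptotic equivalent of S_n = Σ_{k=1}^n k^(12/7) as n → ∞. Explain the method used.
S_n ~ (7/19) · n^(19/7)

Integral comparison: Σ_{k=1}^n k^(12/7) = ∫_0^n x^(12/7) dx + O(n^(12/7)). The integral is n^(1 + 12/7) / (1 + 12/7) = n^((12+7)/7) / ((12+7)/7) = (7/19) · n^(19/7).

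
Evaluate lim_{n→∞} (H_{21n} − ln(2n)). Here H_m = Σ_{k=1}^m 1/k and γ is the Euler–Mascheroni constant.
lim = ln(21/2) + γ

By Euler-Maclaurin, H_m = ln m + γ + O(1/m). So
  H_{21n} − ln(2n) = ln(21n) + γ − ln(2n) + O(1/n)
                       = ln(21/2) + γ + O(1/n).
Hence the limit is ln(21/2) + γ.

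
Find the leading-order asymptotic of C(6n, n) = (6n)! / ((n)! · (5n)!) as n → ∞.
C(6n, n) ~ (46656/3125)^(n) · sqrt(3/(5π·n))

Write N = n. Apply Stirling to each factorial:
  (6N)! ~ sqrt(2π·6N) · (6N/e)^(6N),
  N! ~ sqrt(2π N) · (N/e)^N,
  (5N)! ~ sqrt(2π·5N) · (5N/e)^(5N).
The exponential factors combine to (6N)^(6N) / (N^N · (5N)^(5N)) = 6^(6N)/5^(5N) = (6^6/5^5)^N = (46656/3125)^N.
The square-root prefactors combine to sqrt(2π·6N) / (sqrt(2π N)·sqrt(2π·5N)) = sqrt(6 / (2π·5·N)) = sqrt(3/(5π·n)).
Substituting N = n: C(6n, n) ~ (46656/3125)^(n) · sqrt(3/(5π·n)).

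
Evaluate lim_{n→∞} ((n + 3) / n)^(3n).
lim = e^9

Rewrite as (1 + 3/n)^(3n). By the standard limit (1 + x/n)^n → e^x, we have (1 + 3/n)^n → e^3, and raising to the 3rd power gives e^9.
More precisely, ln[(1 + 3/n)^(3n)] = 3n · ln(1 + 3/n) = 3n · (3/n + O(1/n^2)) = 9 + O(1/n) → 9.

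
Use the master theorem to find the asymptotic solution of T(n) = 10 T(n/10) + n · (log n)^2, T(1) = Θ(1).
T(n) = Θ(n · (log n)^3)

Here log_10 10 = 1 and f(n) = n · (log n)^2 = Θ(n^(log_10 10) · (log n)^2). This is the extended Case 2 of the master theorem (f matches the critical exponent up to log factors), giving T(n) = Θ(n^(log_10 10) · (log n)^(2+1)) = Θ(n · (log n)^3).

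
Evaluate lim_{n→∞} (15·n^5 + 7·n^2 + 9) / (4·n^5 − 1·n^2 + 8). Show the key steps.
lim = 15/4

For large n the leading n^5 terms dominate both numerator and denominator. Dividing top and bottom by n^5, every other term tends to 0, leaving 15/4.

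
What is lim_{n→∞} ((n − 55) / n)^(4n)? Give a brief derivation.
lim = e^(−220)

Rewrite as (1 − 55/n)^(4n). By the standard limit (1 + x/n)^n → e^x, we have (1 − 55/n)^n → e^(−55), and raising to the 4th power gives e^(−220).
More precisely, ln[(1 − 55/n)^(4n)] = 4n · ln(1 − 55/n) = 4n · (-55/n + O(1/n^2)) = -220 + O(1/n) → -220.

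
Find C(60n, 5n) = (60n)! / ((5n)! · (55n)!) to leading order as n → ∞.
C(60n, 5n) ~ (8916100448256/285311670611)^(5n) · sqrt(6/(11π·5n))

Write N = 5n. Apply Stirling to each factorial:
  (12N)! ~ sqrt(2π·12N) · (12N/e)^(12N),
  N! ~ sqrt(2π N) · (N/e)^N,
  (11N)! ~ sqrt(2π·11N) · (11N/e)^(11N).
The exponential factors combine to (12N)^(12N) / (N^N · (11N)^(11N)) = 12^(12N)/11^(11N) = (12^12/11^11)^N = (8916100448256/285311670611)^N.
The square-root prefactors combine to sqrt(2π·12N) / (sqrt(2π N)·sqrt(2π·11N)) = sqrt(12 / (2π·11·N)) = sqrt(6/(11π·5n)).
Substituting N = 5n: C(60n, 5n) ~ (8916100448256/285311670611)^(5n) · sqrt(6/(11π·5n)).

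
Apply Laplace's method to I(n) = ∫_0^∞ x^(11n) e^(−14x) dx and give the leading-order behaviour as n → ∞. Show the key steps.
I(n) ~ (sqrt(2π·11n) / 14) · (11n/(14e))^(11n)

Write the integrand as exp(11n ln x − 14x) and set f(x) = 11n ln x − 14x. Then f'(x) = 11n/x − 14 = 0 at x* = 11n/14, and f''(x*) = −11n/x*^2 = −14^2/(11n). Laplace's method (interior maximum) gives
  I(n) ~ e^(f(x*)) · sqrt(2π / |f''(x*)|)
        = exp(11n ln(11n/14) − 11n) · sqrt(2π · 11n / 14^2)
        = (11n/14)^(11n) e^(−11n) · sqrt(2π·11n) / 14
        = (sqrt(2π·11n) / 14) · (11n/(14e))^(11n).
This matches Γ(11n+1)/14^(11n+1) with Stirling applied to Γ.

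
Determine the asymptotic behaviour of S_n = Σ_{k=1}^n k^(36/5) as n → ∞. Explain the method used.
S_n ~ (5/41) · n^(41/5)

Integral comparison: Σ_{k=1}^n k^(36/5) = ∫_0^n x^(36/5) dx + O(n^(36/5)). The integral is n^(1 + 36/5) / (1 + 36/5) = n^((36+5)/5) / ((36+5)/5) = (5/41) · n^(41/5).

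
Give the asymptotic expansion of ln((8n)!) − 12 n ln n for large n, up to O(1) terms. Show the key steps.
ln((8n)!) − 12 n ln n = −4 n ln n + 8(ln 8 − 1) n + (1/2) ln(2π·8n) + O(1/n)

Stirling: ln((8n)!) = 8n ln(8n) − 8n + (1/2) ln(2π·8n) + O(1/n).
Expand 8n ln(8n) = 8n (ln n + ln 8) = 8n ln n + 8n ln 8.
Subtract 12n ln n: leading term is (8 − 12) n ln n = −4 n ln n. The next term is 8n ln 8 − 8n = 8(ln 8 − 1) n. Then the (1/2) ln(2π·8n) correction.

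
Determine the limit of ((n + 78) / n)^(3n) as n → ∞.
lim = e^234

Rewrite as (1 + 78/n)^(3n). By the standard limit (1 + x/n)^n → e^x, we have (1 + 78/n)^n → e^78, and raising to the 3rd power gives e^234.
More precisely, ln[(1 + 78/n)^(3n)] = 3n · ln(1 + 78/n) = 3n · (78/n + O(1/n^2)) = 234 + O(1/n) → 234.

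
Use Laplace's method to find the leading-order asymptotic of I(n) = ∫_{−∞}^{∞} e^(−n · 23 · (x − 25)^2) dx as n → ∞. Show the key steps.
I(n) = sqrt(π/(23n))

Here φ(x) = 23 · (x − 25)^2 has its unique minimum at x* = 25 with φ(x*) = 0 and φ''(x*) = 46. Laplace's method gives
  I(n) ~ e^(−n φ(x*)) · sqrt(2π / (n · φ''(x*))) = sqrt(2π / (46n)) = sqrt(π/(23n)).
This is exact: substituting u = (x − 25)·sqrt(23n) gives I(n) = (1/sqrt(23n)) ∫_{−∞}^{∞} e^(−u^2) du = sqrt(π/(23n)).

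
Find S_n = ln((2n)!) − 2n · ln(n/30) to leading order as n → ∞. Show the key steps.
S_n ~ 2n · (ln 60 − 1) + O(ln n)

Stirling: ln((2n)!) = 2n ln(2n) − 2n + O(ln n).
  S_n = 2n ln(2n) − 2n − 2n ln(n/30) + O(ln n)
      = 2n ln(2n) − 2n ln n + 2n ln 30 − 2n + O(ln n)
      = 2n ln 2 + 2n ln 30 − 2n + O(ln n)
      = 2n (ln 60 − 1) + O(ln n).
Numerically ln(60) − 1 ≈ 3.0943.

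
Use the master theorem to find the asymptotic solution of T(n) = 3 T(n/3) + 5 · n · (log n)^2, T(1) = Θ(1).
T(n) = Θ(n · (log n)^3)

Here log_3 3 = 1 and f(n) = 5 · n · (log n)^2 = Θ(n^(log_3 3) · (log n)^2). This is the extended Case 2 of the master theorem (f matches the critical exponent up to log factors), giving T(n) = Θ(n^(log_3 3) · (log n)^(2+1)) = Θ(n · (log n)^3).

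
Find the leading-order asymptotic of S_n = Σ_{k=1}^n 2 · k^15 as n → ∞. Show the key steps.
S_n ~ n^16 / 8

By integral comparison (Euler-Maclaurin), Σ_{k=1}^n 2 · k^15 = 2 · ∫_0^n x^15 dx + O(n^15) = 2 · n^16/16 = n^16 / 8 + O(n^15). (Equivalently, Faulhaber's formula gives the same leading term.)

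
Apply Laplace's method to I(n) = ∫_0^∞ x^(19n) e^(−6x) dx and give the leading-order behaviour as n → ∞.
I(n) ~ (sqrt(2π·19n) / 6) · (19n/(6e))^(19n)

Write the integrand as exp(19n ln x − 6x) and set f(x) = 19n ln x − 6x. Then f'(x) = 19n/x − 6 = 0 at x* = 19n/6, and f''(x*) = −19n/x*^2 = −6^2/(19n). Laplace's method (interior maximum) gives
  I(n) ~ e^(f(x*)) · sqrt(2π / |f''(x*)|)
        = exp(19n ln(19n/6) − 19n) · sqrt(2π · 19n / 6^2)
        = (19n/6)^(19n) e^(−19n) · sqrt(2π·19n) / 6
        = (sqrt(2π·19n) / 6) · (19n/(6e))^(19n).
This matches Γ(19n+1)/6^(19n+1) with Stirling applied to Γ.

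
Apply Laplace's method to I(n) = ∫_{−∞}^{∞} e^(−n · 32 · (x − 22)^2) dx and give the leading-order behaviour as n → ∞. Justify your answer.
I(n) = sqrt(π/(32n))

Here φ(x) = 32 · (x − 22)^2 has its unique minimum at x* = 22 with φ(x*) = 0 and φ''(x*) = 64. Laplace's method gives
  I(n) ~ e^(−n φ(x*)) · sqrt(2π / (n · φ''(x*))) = sqrt(2π / (64n)) = sqrt(π/(32n)).
This is exact: substituting u = (x − 22)·sqrt(32n) gives I(n) = (1/sqrt(32n)) ∫_{−∞}^{∞} e^(−u^2) du = sqrt(π/(32n)).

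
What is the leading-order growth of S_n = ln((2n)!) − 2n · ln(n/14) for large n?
S_n ~ 2n · (ln 28 − 1) + O(ln n)

Stirling: ln((2n)!) = 2n ln(2n) − 2n + O(ln n).
  S_n = 2n ln(2n) − 2n − 2n ln(n/14) + O(ln n)
      = 2n ln(2n) − 2n ln n + 2n ln 14 − 2n + O(ln n)
      = 2n ln 2 + 2n ln 14 − 2n + O(ln n)
      = 2n (ln 28 − 1) + O(ln n).
Numerically ln(28) − 1 ≈ 2.3322.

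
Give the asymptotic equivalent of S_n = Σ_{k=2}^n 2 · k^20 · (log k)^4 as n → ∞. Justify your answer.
S_n ~ 2 · n^21 · (log n)^4 / 21

By integral comparison, S_n = ∫_1^n 2 · x^20 · (log x)^4 dx + O(n^20 · (log n)^4). For the integral, the leading term of ∫_1^n x^20 (log x)^4 dx is n^21/21 · (log n)^4 (by repeated integration by parts; each step lowers the log-exponent and produces a relatively O(1/log n) correction). Hence S_n ~ 2 · n^21 · (log n)^4 / 21.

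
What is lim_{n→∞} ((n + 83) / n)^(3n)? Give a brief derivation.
lim = e^249

Rewrite as (1 + 83/n)^(3n). By the standard limit (1 + x/n)^n → e^x, we have (1 + 83/n)^n → e^83, and raising to the 3rd power gives e^249.
More precisely, ln[(1 + 83/n)^(3n)] = 3n · ln(1 + 83/n) = 3n · (83/n + O(1/n^2)) = 249 + O(1/n) → 249.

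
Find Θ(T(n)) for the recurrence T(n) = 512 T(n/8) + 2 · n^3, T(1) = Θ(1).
T(n) = Θ(n^3 log n)

log_8 512 = 3, and f(n) = 2 · n^3 = Θ(n^(log_8 512)). This is Case 2 of the master theorem: T(n) = Θ(f(n) · log n) = Θ(n^3 log n).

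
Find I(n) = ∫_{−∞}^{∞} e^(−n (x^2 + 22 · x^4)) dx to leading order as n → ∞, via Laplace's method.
I(n) ~ sqrt(π/n)

φ(x) = x^2 + 22 · x^4 has its unique global minimum at x* = 0 (since φ'(x) = 2x + 88x^3 = 0 only at x = 0 for real x with both coefficients positive, and φ → ∞ as |x| → ∞). At x* = 0, φ(0) = 0 and φ''(0) = 2. Laplace's method then gives
  I(n) ~ sqrt(2π / (n · φ''(0))) · e^(−n φ(0)) = sqrt(2π / (2n)) = sqrt(π/n).
The 22 · x^4 term contributes only at subleading order (an O(1/n) relative correction).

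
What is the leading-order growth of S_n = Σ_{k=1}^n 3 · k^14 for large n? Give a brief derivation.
S_n ~ n^15 / 5

By integral comparison (Euler-Maclaurin), Σ_{k=1}^n 3 · k^14 = 3 · ∫_0^n x^14 dx + O(n^14) = 3 · n^15/15 = n^15 / 5 + O(n^14). (Equivalently, Faulhaber's formula gives the same leading term.)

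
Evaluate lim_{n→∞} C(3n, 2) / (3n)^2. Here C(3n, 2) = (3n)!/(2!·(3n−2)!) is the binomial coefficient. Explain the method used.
lim = 1/2! = 1/2

With N = 3n → ∞: C(N, 2) / N^2 = [N(N−1)…(N−1)] / (2! · N^2) = (1/2!) · 1 · (1 − 1/(3n)). Each factor → 1 as N → ∞, so the limit is 1/2! = 1/2.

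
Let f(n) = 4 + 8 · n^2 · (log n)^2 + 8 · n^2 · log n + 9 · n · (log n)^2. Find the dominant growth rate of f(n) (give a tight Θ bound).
f(n) ∈ Θ(n^2 · (log n)^2)

Compare the terms by growth order. For large n, n^a · (log n)^b dominates n^a' · (log n)^b' iff a > a', or (a = a' and b > b'). Ranking the 4 terms shows the dominant one is 8 · n^2 · (log n)^2. Hence f(n) ∈ Θ(n^2 · (log n)^2).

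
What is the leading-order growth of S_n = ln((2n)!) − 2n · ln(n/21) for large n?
S_n ~ 2n · (ln 42 − 1) + O(ln n)

Stirling: ln((2n)!) = 2n ln(2n) − 2n + O(ln n).
  S_n = 2n ln(2n) − 2n − 2n ln(n/21) + O(ln n)
      = 2n ln(2n) − 2n ln n + 2n ln 21 − 2n + O(ln n)
      = 2n ln 2 + 2n ln 21 − 2n + O(ln n)
      = 2n (ln 42 − 1) + O(ln n).
Numerically ln(42) − 1 ≈ 2.7377.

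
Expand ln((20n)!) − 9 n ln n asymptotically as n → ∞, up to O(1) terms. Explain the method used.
ln((20n)!) − 9 n ln n = 11 n ln n + 20(ln 20 − 1) n + (1/2) ln(2π·20n) + O(1/n)

Stirling: ln((20n)!) = 20n ln(20n) − 20n + (1/2) ln(2π·20n) + O(1/n).
Expand 20n ln(20n) = 20n (ln n + ln 20) = 20n ln n + 20n ln 20.
Subtract 9n ln n: leading term is (20 − 9) n ln n = 11 n ln n. The next term is 20n ln 20 − 20n = 20(ln 20 − 1) n. Then the (1/2) ln(2π·20n) correction.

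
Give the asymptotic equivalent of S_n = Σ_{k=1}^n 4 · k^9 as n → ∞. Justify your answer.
S_n ~ 2 · n^10 / 5

By integral comparison (Euler-Maclaurin), Σ_{k=1}^n 4 · k^9 = 4 · ∫_0^n x^9 dx + O(n^9) = 4 · n^10/10 = 2 · n^10 / 5 + O(n^9). (Equivalently, Faulhaber's formula gives the same leading term.)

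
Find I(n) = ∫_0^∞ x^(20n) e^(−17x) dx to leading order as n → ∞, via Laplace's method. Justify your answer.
I(n) ~ (sqrt(2π·20n) / 17) · (20n/(17e))^(20n)

Write the integrand as exp(20n ln x − 17x) and set f(x) = 20n ln x − 17x. Then f'(x) = 20n/x − 17 = 0 at x* = 20n/17, and f''(x*) = −20n/x*^2 = −17^2/(20n). Laplace's method (interior maximum) gives
  I(n) ~ e^(f(x*)) · sqrt(2π / |f''(x*)|)
        = exp(20n ln(20n/17) − 20n) · sqrt(2π · 20n / 17^2)
        = (20n/17)^(20n) e^(−20n) · sqrt(2π·20n) / 17
        = (sqrt(2π·20n) / 17) · (20n/(17e))^(20n).
This matches Γ(20n+1)/17^(20n+1) with Stirling applied to Γ.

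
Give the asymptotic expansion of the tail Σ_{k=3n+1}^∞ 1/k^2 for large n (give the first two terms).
Σ_{k>3n} 1/k^2 = 1/(1 · (3n)) − 1/(2 · (3n)^2) + O(1/(3n)^3)

Compare to the integral: ∫_{3n}^∞ x^(−2) dx = [−x^(−1)/1]_{3n}^∞ = 1/((2−1)·(3n)). The Euler-Maclaurin correction adds −f(3n)/2 = −1/(2·(3n)^2). Euler-Maclaurin then gives
  Σ_{k>3n} 1/k^2 = ∫_{3n}^∞ dx/x^2 − 1/(2·(3n)^2) + O(1/(3n)^3).
(Equivalently this is ζ(2) − Σ_{k≤3n} 1/k^2.)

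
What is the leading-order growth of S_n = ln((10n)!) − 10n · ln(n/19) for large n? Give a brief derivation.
S_n ~ 10n · (ln 190 − 1) + O(ln n)

Stirling: ln((10n)!) = 10n ln(10n) − 10n + O(ln n).
  S_n = 10n ln(10n) − 10n − 10n ln(n/19) + O(ln n)
      = 10n ln(10n) − 10n ln n + 10n ln 19 − 10n + O(ln n)
      = 10n ln 10 + 10n ln 19 − 10n + O(ln n)
      = 10n (ln 190 − 1) + O(ln n).
Numerically ln(190) − 1 ≈ 4.2470.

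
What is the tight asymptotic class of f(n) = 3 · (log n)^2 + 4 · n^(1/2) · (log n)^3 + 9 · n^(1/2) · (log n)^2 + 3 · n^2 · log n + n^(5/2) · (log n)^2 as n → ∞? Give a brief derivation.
f(n) ∈ Θ(n^(5/2) · (log n)^2)

Compare the terms by growth order. For large n, n^a · (log n)^b dominates n^a' · (log n)^b' iff a > a', or (a = a' and b > b'). Ranking the 5 terms shows the dominant one is n^(5/2) · (log n)^2. Hence f(n) ∈ Θ(n^(5/2) · (log n)^2).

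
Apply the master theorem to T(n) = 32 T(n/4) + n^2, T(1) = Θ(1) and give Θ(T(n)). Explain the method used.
T(n) = Θ(n^(log_4 32))

Master theorem: compare f(n) = n^2 to n^(log_4 32) where log_4 32 ≈ 2.500. Since 2 < log_4 32, we have f(n) = O(n^(log_4 32 − ε)) for some ε > 0 — Case 1. Hence T(n) = Θ(n^(log_4 32)).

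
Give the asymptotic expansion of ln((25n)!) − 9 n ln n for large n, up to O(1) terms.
ln((25n)!) − 9 n ln n = 16 n ln n + 25(ln 25 − 1) n + (1/2) ln(2π·25n) + O(1/n)

Stirling: ln((25n)!) = 25n ln(25n) − 25n + (1/2) ln(2π·25n) + O(1/n).
Expand 25n ln(25n) = 25n (ln n + ln 25) = 25n ln n + 25n ln 25.
Subtract 9n ln n: leading term is (25 − 9) n ln n = 16 n ln n. The next term is 25n ln 25 − 25n = 25(ln 25 − 1) n. Then the (1/2) ln(2π·25n) correction.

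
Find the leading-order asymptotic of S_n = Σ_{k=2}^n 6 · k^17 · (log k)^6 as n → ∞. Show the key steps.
S_n ~ n^18 · (log n)^6 / 3

By integral comparison, S_n = ∫_1^n 6 · x^17 · (log x)^6 dx + O(n^17 · (log n)^6). For the integral, the leading term of ∫_1^n x^17 (log x)^6 dx is n^18/18 · (log n)^6 (by repeated integration by parts; each step lowers the log-exponent and produces a relatively O(1/log n) correction). Hence S_n ~ n^18 · (log n)^6 / 3.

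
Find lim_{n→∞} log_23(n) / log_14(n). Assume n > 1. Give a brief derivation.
lim = ln(14) / ln(23) = log_23(14)

Change of base: log_23(n) = ln n / ln 23 and log_14(n) = ln n / ln 14. The ratio is (ln n / ln 23) · (ln 14 / ln n) = ln 14 / ln 23, a constant independent of n. So the limit is ln 14 / ln 23 = log_23(14).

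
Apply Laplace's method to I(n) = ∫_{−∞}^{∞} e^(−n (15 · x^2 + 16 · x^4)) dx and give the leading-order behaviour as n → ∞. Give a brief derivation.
I(n) ~ sqrt(π/(15n))

φ(x) = 15 · x^2 + 16 · x^4 has its unique global minimum at x* = 0 (since φ'(x) = 30x + 64x^3 = 0 only at x = 0 for real x with both coefficients positive, and φ → ∞ as |x| → ∞). At x* = 0, φ(0) = 0 and φ''(0) = 30. Laplace's method then gives
  I(n) ~ sqrt(2π / (n · φ''(0))) · e^(−n φ(0)) = sqrt(2π / (30n)) = sqrt(π/(15n)).
The 16 · x^4 term contributes only at subleading order (an O(1/n) relative correction).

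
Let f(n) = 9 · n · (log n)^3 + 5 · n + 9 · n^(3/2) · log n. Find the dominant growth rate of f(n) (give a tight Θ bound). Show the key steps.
f(n) ∈ Θ(n^(3/2) · log n)

Compare the terms by growth order. For large n, n^a · (log n)^b dominates n^a' · (log n)^b' iff a > a', or (a = a' and b > b'). Ranking the 3 terms shows the dominant one is 9 · n^(3/2) · log n. Hence f(n) ∈ Θ(n^(3/2) · log n).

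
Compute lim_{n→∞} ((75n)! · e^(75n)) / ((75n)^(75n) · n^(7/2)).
lim = 0

Stirling: (75n)! ~ sqrt(2π·75n) · (75n/e)^(75n). Hence
  (75n)! · e^(75n) / (75n)^(75n) ~ sqrt(2π·75n).
Dividing by n^(7/2): sqrt(2π·75n) / n^(7/2) = sqrt(2π·75) · n^((1−7)/2), so the expression behaves like sqrt(2π·75) · n^((1−7)/2) → 0.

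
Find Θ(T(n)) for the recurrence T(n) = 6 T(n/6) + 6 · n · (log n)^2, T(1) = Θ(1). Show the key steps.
T(n) = Θ(n · (log n)^3)

Here log_6 6 = 1 and f(n) = 6 · n · (log n)^2 = Θ(n^(log_6 6) · (log n)^2). This is the extended Case 2 of the master theorem (f matches the critical exponent up to log factors), giving T(n) = Θ(n^(log_6 6) · (log n)^(2+1)) = Θ(n · (log n)^3).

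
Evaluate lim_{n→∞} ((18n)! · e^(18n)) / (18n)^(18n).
lim = ∞

Stirling: (18n)! ~ sqrt(2π·18n) · (18n/e)^(18n). Hence
  (18n)! · e^(18n) / (18n)^(18n) ~ sqrt(2π·18n) = sqrt(2π·18) · sqrt(n) → ∞.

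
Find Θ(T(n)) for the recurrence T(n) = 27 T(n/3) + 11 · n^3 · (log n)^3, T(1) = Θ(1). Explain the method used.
T(n) = Θ(n^3 · (log n)^4)

Here log_3 27 = 3 and f(n) = 11 · n^3 · (log n)^3 = Θ(n^(log_3 27) · (log n)^3). This is the extended Case 2 of the master theorem (f matches the critical exponent up to log factors), giving T(n) = Θ(n^(log_3 27) · (log n)^(3+1)) = Θ(n^3 · (log n)^4).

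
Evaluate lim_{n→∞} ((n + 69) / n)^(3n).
lim = e^207

Rewrite as (1 + 69/n)^(3n). By the standard limit (1 + x/n)^n → e^x, we have (1 + 69/n)^n → e^69, and raising to the 3rd power gives e^207.
More precisely, ln[(1 + 69/n)^(3n)] = 3n · ln(1 + 69/n) = 3n · (69/n + O(1/n^2)) = 207 + O(1/n) → 207.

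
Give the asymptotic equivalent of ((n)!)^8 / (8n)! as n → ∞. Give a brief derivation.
((n)!)^8/(8n)! ~ ((2π·n)^(7/2) / sqrt(8)) · 8^(−8·n)  →  0

Write N = n. Stirling: N! ~ sqrt(2π N)(N/e)^N and (8N)! ~ sqrt(2π·8N)·(8N/e)^(8N).
  (N!)^8/(8N)! ~ (2π N)^(8/2) (N/e)^(8N) / [sqrt(2π·8N) (8N/e)^(8N)]
     = (2π N)^(8/2) / sqrt(2π·8N) · (N/(8N))^(8N)
     = (2π N)^((8−1)/2) / sqrt(8) · 8^(−8N).
Since 8^8 > 1, the factor 8^(−8N) decays exponentially, so the ratio → 0. Substituting N = n gives the stated form.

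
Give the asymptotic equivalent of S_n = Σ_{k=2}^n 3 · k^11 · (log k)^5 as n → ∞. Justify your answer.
S_n ~ n^12 · (log n)^5 / 4

By integral comparison, S_n = ∫_1^n 3 · x^11 · (log x)^5 dx + O(n^11 · (log n)^5). For the integral, the leading term of ∫_1^n x^11 (log x)^5 dx is n^12/12 · (log n)^5 (by repeated integration by parts; each step lowers the log-exponent and produces a relatively O(1/log n) correction). Hence S_n ~ n^12 · (log n)^5 / 4.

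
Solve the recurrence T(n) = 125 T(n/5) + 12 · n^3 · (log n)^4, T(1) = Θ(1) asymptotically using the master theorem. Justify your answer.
T(n) = Θ(n^3 · (log n)^5)

Here log_5 125 = 3 and f(n) = 12 · n^3 · (log n)^4 = Θ(n^(log_5 125) · (log n)^4). This is the extended Case 2 of the master theorem (f matches the critical exponent up to log factors), giving T(n) = Θ(n^(log_5 125) · (log n)^(4+1)) = Θ(n^3 · (log n)^5).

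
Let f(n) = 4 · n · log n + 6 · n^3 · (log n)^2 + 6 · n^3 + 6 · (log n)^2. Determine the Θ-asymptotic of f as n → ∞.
f(n) ∈ Θ(n^3 · (log n)^2)

Compare the terms by growth order. For large n, n^a · (log n)^b dominates n^a' · (log n)^b' iff a > a', or (a = a' and b > b'). Ranking the 4 terms shows the dominant one is 6 · n^3 · (log n)^2. Hence f(n) ∈ Θ(n^3 · (log n)^2).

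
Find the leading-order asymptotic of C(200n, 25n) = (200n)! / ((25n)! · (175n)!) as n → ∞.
C(200n, 25n) ~ (16777216/823543)^(25n) · sqrt(4/(7π·25n))

Write N = 25n. Apply Stirling to each factorial:
  (8N)! ~ sqrt(2π·8N) · (8N/e)^(8N),
  N! ~ sqrt(2π N) · (N/e)^N,
  (7N)! ~ sqrt(2π·7N) · (7N/e)^(7N).
The exponential factors combine to (8N)^(8N) / (N^N · (7N)^(7N)) = 8^(8N)/7^(7N) = (8^8/7^7)^N = (16777216/823543)^N.
The square-root prefactors combine to sqrt(2π·8N) / (sqrt(2π N)·sqrt(2π·7N)) = sqrt(8 / (2π·7·N)) = sqrt(4/(7π·25n)).
Substituting N = 25n: C(200n, 25n) ~ (16777216/823543)^(25n) · sqrt(4/(7π·25n)).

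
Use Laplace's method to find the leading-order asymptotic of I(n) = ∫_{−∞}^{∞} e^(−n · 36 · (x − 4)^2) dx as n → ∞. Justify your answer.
I(n) = sqrt(π/(36n))

Here φ(x) = 36 · (x − 4)^2 has its unique minimum at x* = 4 with φ(x*) = 0 and φ''(x*) = 72. Laplace's method gives
  I(n) ~ e^(−n φ(x*)) · sqrt(2π / (n · φ''(x*))) = sqrt(2π / (72n)) = sqrt(π/(36n)).
This is exact: substituting u = (x − 4)·sqrt(36n) gives I(n) = (1/sqrt(36n)) ∫_{−∞}^{∞} e^(−u^2) du = sqrt(π/(36n)).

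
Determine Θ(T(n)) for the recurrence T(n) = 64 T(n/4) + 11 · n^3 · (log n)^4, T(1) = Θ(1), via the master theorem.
T(n) = Θ(n^3 · (log n)^5)

Here log_4 64 = 3 and f(n) = 11 · n^3 · (log n)^4 = Θ(n^(log_4 64) · (log n)^4). This is the extended Case 2 of the master theorem (f matches the critical exponent up to log factors), giving T(n) = Θ(n^(log_4 64) · (log n)^(4+1)) = Θ(n^3 · (log n)^5).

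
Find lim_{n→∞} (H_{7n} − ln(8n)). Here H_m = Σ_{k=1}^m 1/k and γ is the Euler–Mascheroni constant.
lim = ln(7/8) + γ

By Euler-Maclaurin, H_m = ln m + γ + O(1/m). So
  H_{7n} − ln(8n) = ln(7n) + γ − ln(8n) + O(1/n)
                       = ln(7/8) + γ + O(1/n).
Hence the limit is ln(7/8) + γ.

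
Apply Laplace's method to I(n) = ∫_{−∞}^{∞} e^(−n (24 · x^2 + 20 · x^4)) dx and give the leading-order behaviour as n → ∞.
I(n) ~ sqrt(π/(24n))

φ(x) = 24 · x^2 + 20 · x^4 has its unique global minimum at x* = 0 (since φ'(x) = 48x + 80x^3 = 0 only at x = 0 for real x with both coefficients positive, and φ → ∞ as |x| → ∞). At x* = 0, φ(0) = 0 and φ''(0) = 48. Laplace's method then gives
  I(n) ~ sqrt(2π / (n · φ''(0))) · e^(−n φ(0)) = sqrt(2π / (48n)) = sqrt(π/(24n)).
The 20 · x^4 term contributes only at subleading order (an O(1/n) relative correction).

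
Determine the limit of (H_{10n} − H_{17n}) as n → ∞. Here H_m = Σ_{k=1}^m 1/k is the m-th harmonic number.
lim = ln(10/17)

Euler-Maclaurin gives H_m = ln m + γ + 1/(2m) + O(1/m^2). The γ and O(1/m) terms cancel in the difference:
  H_{10n} − H_{17n} = ln(10n) − ln(17n) + O(1/n) = ln(10/17) + O(1/n).
Hence the limit is ln(10/17).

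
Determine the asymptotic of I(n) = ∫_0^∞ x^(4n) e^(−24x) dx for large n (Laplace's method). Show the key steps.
I(n) ~ (sqrt(2π·4n) / 24) · (4n/(24e))^(4n)

Write the integrand as exp(4n ln x − 24x) and set f(x) = 4n ln x − 24x. Then f'(x) = 4n/x − 24 = 0 at x* = 4n/24, and f''(x*) = −4n/x*^2 = −24^2/(4n). Laplace's method (interior maximum) gives
  I(n) ~ e^(f(x*)) · sqrt(2π / |f''(x*)|)
        = exp(4n ln(4n/24) − 4n) · sqrt(2π · 4n / 24^2)
        = (4n/24)^(4n) e^(−4n) · sqrt(2π·4n) / 24
        = (sqrt(2π·4n) / 24) · (4n/(24e))^(4n).
This matches Γ(4n+1)/24^(4n+1) with Stirling applied to Γ.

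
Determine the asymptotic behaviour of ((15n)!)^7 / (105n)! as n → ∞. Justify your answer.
((15n)!)^7/(105n)! ~ ((2π·15n)^(6/2) / sqrt(7)) · 7^(−7·15n)  →  0

Write N = 15n. Stirling: N! ~ sqrt(2π N)(N/e)^N and (7N)! ~ sqrt(2π·7N)·(7N/e)^(7N).
  (N!)^7/(7N)! ~ (2π N)^(7/2) (N/e)^(7N) / [sqrt(2π·7N) (7N/e)^(7N)]
     = (2π N)^(7/2) / sqrt(2π·7N) · (N/(7N))^(7N)
     = (2π N)^((7−1)/2) / sqrt(7) · 7^(−7N).
Since 7^7 > 1, the factor 7^(−7N) decays exponentially, so the ratio → 0. Substituting N = 15n gives the stated form.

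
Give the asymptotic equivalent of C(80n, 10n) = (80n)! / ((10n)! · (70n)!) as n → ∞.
C(80n, 10n) ~ (16777216/823543)^(10n) · sqrt(4/(7π·10n))

Write N = 10n. Apply Stirling to each factorial:
  (8N)! ~ sqrt(2π·8N) · (8N/e)^(8N),
  N! ~ sqrt(2π N) · (N/e)^N,
  (7N)! ~ sqrt(2π·7N) · (7N/e)^(7N).
The exponential factors combine to (8N)^(8N) / (N^N · (7N)^(7N)) = 8^(8N)/7^(7N) = (8^8/7^7)^N = (16777216/823543)^N.
The square-root prefactors combine to sqrt(2π·8N) / (sqrt(2π N)·sqrt(2π·7N)) = sqrt(8 / (2π·7·N)) = sqrt(4/(7π·10n)).
Substituting N = 10n: C(80n, 10n) ~ (16777216/823543)^(10n) · sqrt(4/(7π·10n)).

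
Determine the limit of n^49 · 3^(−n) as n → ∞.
lim = 0

Exponentials with base > 1 dominate every fixed polynomial: for any fixed c, n^c / 3^n → 0 as n → ∞ (e.g. by the ratio test, or by writing 3^n = e^(n ln 3) and noting e^(n ln 3) / n^c → ∞). Hence n^49 · 3^(−n) = n^49 / 3^n → 0.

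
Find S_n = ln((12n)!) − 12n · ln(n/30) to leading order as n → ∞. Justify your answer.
S_n ~ 12n · (ln 360 − 1) + O(ln n)

Stirling: ln((12n)!) = 12n ln(12n) − 12n + O(ln n).
  S_n = 12n ln(12n) − 12n − 12n ln(n/30) + O(ln n)
      = 12n ln(12n) − 12n ln n + 12n ln 30 − 12n + O(ln n)
      = 12n ln 12 + 12n ln 30 − 12n + O(ln n)
      = 12n (ln 360 − 1) + O(ln n).
Numerically ln(360) − 1 ≈ 4.8861.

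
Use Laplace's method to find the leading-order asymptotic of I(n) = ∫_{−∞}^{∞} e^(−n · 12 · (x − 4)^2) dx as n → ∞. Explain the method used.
I(n) = sqrt(π/(12n))

Here φ(x) = 12 · (x − 4)^2 has its unique minimum at x* = 4 with φ(x*) = 0 and φ''(x*) = 24. Laplace's method gives
  I(n) ~ e^(−n φ(x*)) · sqrt(2π / (n · φ''(x*))) = sqrt(2π / (24n)) = sqrt(π/(12n)).
This is exact: substituting u = (x − 4)·sqrt(12n) gives I(n) = (1/sqrt(12n)) ∫_{−∞}^{∞} e^(−u^2) du = sqrt(π/(12n)).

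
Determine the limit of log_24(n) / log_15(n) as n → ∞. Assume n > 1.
lim = ln(15) / ln(24) = log_24(15)

Change of base: log_24(n) = ln n / ln 24 and log_15(n) = ln n / ln 15. The ratio is (ln n / ln 24) · (ln 15 / ln n) = ln 15 / ln 24, a constant independent of n. So the limit is ln 15 / ln 24 = log_24(15).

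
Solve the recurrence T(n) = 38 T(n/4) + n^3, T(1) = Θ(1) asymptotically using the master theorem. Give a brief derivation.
T(n) = Θ(n^3)

log_4 38 ≈ 2.624. f(n) = n^3 dominates n^(log_4 38) since 3 > 2.624, and the regularity condition a·f(n/b) = 38·(n/4)^3 = (38/64)·n^3 ≤ c·f(n) holds with c = 38/64 ≈ 0.594 < 1. So this is Case 3: T(n) = Θ(f(n)) = Θ(n^3).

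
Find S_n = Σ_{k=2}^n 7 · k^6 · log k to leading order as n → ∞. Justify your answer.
S_n ~ n^7 log n − n^7 / 7

By integral comparison, S_n = ∫_1^n 7 · x^6 · log x dx + O(n^6 · log n). For the integral, ∫ x^6 log x dx = n^7 log n / 7 − n^7/49 (integration by parts). Hence S_n ~ n^7 log n − n^7 / 7.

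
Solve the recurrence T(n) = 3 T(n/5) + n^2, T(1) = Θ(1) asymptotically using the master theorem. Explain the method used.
T(n) = Θ(n^2)

log_5 3 ≈ 0.683. f(n) = n^2 dominates n^(log_5 3) since 2 > 0.683, and the regularity condition a·f(n/b) = 3·(n/5)^2 = (3/25)·n^2 ≤ c·f(n) holds with c = 3/25 ≈ 0.12 < 1. So this is Case 3: T(n) = Θ(f(n)) = Θ(n^2).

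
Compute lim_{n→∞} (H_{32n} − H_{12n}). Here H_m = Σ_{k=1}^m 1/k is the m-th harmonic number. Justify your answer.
lim = ln(32/12) = ln(8/3)

Euler-Maclaurin gives H_m = ln m + γ + 1/(2m) + O(1/m^2). The γ and O(1/m) terms cancel in the difference:
  H_{32n} − H_{12n} = ln(32n) − ln(12n) + O(1/n) = ln(32/12) + O(1/n).
Hence the limit is ln(32/12) = ln(8/3).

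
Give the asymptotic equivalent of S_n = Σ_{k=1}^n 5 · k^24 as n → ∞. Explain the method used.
S_n ~ n^25 / 5

By integral comparison (Euler-Maclaurin), Σ_{k=1}^n 5 · k^24 = 5 · ∫_0^n x^24 dx + O(n^24) = 5 · n^25/25 = n^25 / 5 + O(n^24). (Equivalently, Faulhaber's formula gives the same leading term.)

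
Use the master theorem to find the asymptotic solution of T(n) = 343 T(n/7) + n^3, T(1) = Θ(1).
T(n) = Θ(n^3 log n)

log_7 343 = 3, and f(n) = n^3 = Θ(n^(log_7 343)). This is Case 2 of the master theorem: T(n) = Θ(f(n) · log n) = Θ(n^3 log n).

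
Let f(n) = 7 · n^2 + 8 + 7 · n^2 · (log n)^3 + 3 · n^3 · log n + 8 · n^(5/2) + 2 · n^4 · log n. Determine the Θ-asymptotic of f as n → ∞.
f(n) ∈ Θ(n^4 · log n)

Compare the terms by growth order. For large n, n^a · (log n)^b dominates n^a' · (log n)^b' iff a > a', or (a = a' and b > b'). Ranking the 6 terms shows the dominant one is 2 · n^4 · log n. Hence f(n) ∈ Θ(n^4 · log n).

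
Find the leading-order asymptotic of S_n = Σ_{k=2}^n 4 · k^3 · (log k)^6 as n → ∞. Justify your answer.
S_n ~ n^4 · (log n)^6

By integral comparison, S_n = ∫_1^n 4 · x^3 · (log x)^6 dx + O(n^3 · (log n)^6). For the integral, the leading term of ∫_1^n x^3 (log x)^6 dx is n^4/4 · (log n)^6 (by repeated integration by parts; each step lowers the log-exponent and produces a relatively O(1/log n) correction). Hence S_n ~ n^4 · (log n)^6.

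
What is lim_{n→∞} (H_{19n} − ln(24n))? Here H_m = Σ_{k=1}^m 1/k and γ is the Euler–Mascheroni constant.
lim = ln(19/24) + γ

By Euler-Maclaurin, H_m = ln m + γ + O(1/m). So
  H_{19n} − ln(24n) = ln(19n) + γ − ln(24n) + O(1/n)
                       = ln(19/24) + γ + O(1/n).
Hence the limit is ln(19/24) + γ.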